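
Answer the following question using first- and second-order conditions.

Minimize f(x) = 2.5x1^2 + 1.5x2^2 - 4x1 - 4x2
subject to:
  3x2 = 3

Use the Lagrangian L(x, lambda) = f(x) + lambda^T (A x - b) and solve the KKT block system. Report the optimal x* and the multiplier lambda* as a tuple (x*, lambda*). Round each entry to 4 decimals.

Form the Lagrangian:
  L(x, lambda) = (1/2) x^T Q x + c^T x + lambda^T (A x - b)
Stationarity (grad_x L = 0): Q x + c + A^T lambda = 0.
Primal feasibility: A x = b.

This gives the KKT block system:
  [ Q   A^T ] [ x     ]   [-c ]
  [ A    0  ] [ lambda ] = [ b ]

Solving the linear system:
  x*      = (0.8, 1)
  lambda* = (0.3333)
  f(x*)   = -4.1

x* = (0.8, 1), lambda* = (0.3333)


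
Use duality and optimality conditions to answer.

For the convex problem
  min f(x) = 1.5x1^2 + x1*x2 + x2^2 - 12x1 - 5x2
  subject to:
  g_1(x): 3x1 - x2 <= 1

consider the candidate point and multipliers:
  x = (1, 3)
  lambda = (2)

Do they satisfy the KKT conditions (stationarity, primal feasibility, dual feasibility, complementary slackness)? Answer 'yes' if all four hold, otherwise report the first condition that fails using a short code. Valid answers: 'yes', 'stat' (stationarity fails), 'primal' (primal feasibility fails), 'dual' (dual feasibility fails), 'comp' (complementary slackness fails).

Gradient of f: grad f(x) = Q x + c = (-6, 2)
Constraint values g_i(x) = a_i^T x - b_i:
  g_1((1, 3)) = -1
Stationarity residual: grad f(x) + sum_i lambda_i a_i = (0, 0)
  -> stationarity OK
Primal feasibility (all g_i <= 0): OK
Dual feasibility (all lambda_i >= 0): OK
Complementary slackness (lambda_i * g_i(x) = 0 for all i): FAILS

Verdict: the first failing condition is complementary_slackness -> comp.

comp


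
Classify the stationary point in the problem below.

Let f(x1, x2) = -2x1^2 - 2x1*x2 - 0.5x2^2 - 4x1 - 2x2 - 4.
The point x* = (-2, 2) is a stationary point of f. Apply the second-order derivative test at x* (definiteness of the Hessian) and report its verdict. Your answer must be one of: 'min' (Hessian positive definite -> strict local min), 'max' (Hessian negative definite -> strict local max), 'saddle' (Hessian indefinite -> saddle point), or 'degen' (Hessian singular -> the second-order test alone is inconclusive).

Compute the Hessian H = grad^2 f:
  H = [[-4, -2], [-2, -1]]
Verify stationarity: grad f(x*) = H x* + g = (0, 0).
Eigenvalues of H: -5, 0.
H has a zero eigenvalue (singular; negative semidefinite but not definite), so H is neither positive definite, negative definite, nor indefinite. The second-order test alone is inconclusive -> degen.
(Indeed, f is constant along the null direction of H through x*, so x* is not a strict local extremum.)

degen


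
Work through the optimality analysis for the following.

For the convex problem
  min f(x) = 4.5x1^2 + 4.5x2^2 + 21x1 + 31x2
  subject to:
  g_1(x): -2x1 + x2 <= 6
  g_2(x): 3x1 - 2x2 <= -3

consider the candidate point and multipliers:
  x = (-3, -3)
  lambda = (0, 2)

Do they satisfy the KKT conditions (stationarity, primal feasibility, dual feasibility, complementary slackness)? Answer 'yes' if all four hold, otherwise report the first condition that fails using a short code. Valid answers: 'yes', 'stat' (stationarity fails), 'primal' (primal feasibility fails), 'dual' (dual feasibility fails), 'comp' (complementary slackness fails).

Gradient of f: grad f(x) = Q x + c = (-6, 4)
Constraint values g_i(x) = a_i^T x - b_i:
  g_1((-3, -3)) = -3
  g_2((-3, -3)) = 0
Stationarity residual: grad f(x) + sum_i lambda_i a_i = (0, 0)
  -> stationarity OK
Primal feasibility (all g_i <= 0): OK
Dual feasibility (all lambda_i >= 0): OK
Complementary slackness (lambda_i * g_i(x) = 0 for all i): OK

Verdict: yes, KKT holds.

yes


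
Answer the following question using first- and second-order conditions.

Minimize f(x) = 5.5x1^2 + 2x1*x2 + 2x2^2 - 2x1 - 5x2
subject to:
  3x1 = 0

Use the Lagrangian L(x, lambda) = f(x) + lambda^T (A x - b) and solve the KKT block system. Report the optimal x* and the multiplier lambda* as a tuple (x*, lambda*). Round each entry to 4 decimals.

Form the Lagrangian:
  L(x, lambda) = (1/2) x^T Q x + c^T x + lambda^T (A x - b)
Stationarity (grad_x L = 0): Q x + c + A^T lambda = 0.
Primal feasibility: A x = b.

This gives the KKT block system:
  [ Q   A^T ] [ x     ]   [-c ]
  [ A    0  ] [ lambda ] = [ b ]

Solving the linear system:
  x*      = (0, 1.25)
  lambda* = (-0.1667)
  f(x*)   = -3.125

x* = (0, 1.25), lambda* = (-0.1667)


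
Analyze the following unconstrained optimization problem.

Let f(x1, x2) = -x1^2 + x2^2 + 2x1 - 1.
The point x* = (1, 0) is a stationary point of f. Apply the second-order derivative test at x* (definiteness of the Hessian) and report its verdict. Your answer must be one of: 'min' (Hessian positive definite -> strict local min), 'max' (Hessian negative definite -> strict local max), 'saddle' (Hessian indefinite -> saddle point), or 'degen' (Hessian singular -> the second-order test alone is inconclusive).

Compute the Hessian H = grad^2 f:
  H = [[-2, 0], [0, 2]]
Verify stationarity: grad f(x*) = H x* + g = (0, 0).
Eigenvalues of H: -2, 2.
Eigenvalues have mixed signs, so H is indefinite -> x* is a saddle point.

saddle


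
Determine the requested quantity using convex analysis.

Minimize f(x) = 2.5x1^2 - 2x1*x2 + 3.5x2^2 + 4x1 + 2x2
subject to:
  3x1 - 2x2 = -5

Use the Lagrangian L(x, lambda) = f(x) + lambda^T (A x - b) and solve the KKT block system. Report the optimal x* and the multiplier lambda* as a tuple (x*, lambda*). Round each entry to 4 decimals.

Form the Lagrangian:
  L(x, lambda) = (1/2) x^T Q x + c^T x + lambda^T (A x - b)
Stationarity (grad_x L = 0): Q x + c + A^T lambda = 0.
Primal feasibility: A x = b.

This gives the KKT block system:
  [ Q   A^T ] [ x     ]   [-c ]
  [ A    0  ] [ lambda ] = [ b ]

Solving the linear system:
  x*      = (-1.9153, -0.3729)
  lambda* = (1.6102)
  f(x*)   = -0.178

x* = (-1.9153, -0.3729), lambda* = (1.6102)


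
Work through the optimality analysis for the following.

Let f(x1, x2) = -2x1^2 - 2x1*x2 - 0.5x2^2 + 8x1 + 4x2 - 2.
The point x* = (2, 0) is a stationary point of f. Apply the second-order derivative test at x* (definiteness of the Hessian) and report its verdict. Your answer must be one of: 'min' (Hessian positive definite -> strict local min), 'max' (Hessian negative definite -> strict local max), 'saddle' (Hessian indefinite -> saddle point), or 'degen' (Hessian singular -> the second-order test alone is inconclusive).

Compute the Hessian H = grad^2 f:
  H = [[-4, -2], [-2, -1]]
Verify stationarity: grad f(x*) = H x* + g = (0, 0).
Eigenvalues of H: -5, 0.
H has a zero eigenvalue (singular; negative semidefinite but not definite), so H is neither positive definite, negative definite, nor indefinite. The second-order test alone is inconclusive -> degen.
(Indeed, f is constant along the null direction of H through x*, so x* is not a strict local extremum.)

degen


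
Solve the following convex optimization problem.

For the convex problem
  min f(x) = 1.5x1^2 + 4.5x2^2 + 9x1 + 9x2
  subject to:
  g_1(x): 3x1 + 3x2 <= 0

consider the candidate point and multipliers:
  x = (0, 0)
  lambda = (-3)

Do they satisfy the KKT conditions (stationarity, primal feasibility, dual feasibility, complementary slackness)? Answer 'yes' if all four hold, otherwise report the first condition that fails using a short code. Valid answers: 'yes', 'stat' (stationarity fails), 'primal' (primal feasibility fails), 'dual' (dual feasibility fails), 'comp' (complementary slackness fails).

Gradient of f: grad f(x) = Q x + c = (9, 9)
Constraint values g_i(x) = a_i^T x - b_i:
  g_1((0, 0)) = 0
Stationarity residual: grad f(x) + sum_i lambda_i a_i = (0, 0)
  -> stationarity OK
Primal feasibility (all g_i <= 0): OK
Dual feasibility (all lambda_i >= 0): FAILS
Complementary slackness (lambda_i * g_i(x) = 0 for all i): OK

Verdict: the first failing condition is dual_feasibility -> dual.

dual


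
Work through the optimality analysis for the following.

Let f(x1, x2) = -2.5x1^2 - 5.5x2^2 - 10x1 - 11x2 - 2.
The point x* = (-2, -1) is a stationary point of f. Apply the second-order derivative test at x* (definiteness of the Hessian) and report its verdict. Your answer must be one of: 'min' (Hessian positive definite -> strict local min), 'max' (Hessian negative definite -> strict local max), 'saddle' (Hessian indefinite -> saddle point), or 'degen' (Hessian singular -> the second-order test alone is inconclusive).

Compute the Hessian H = grad^2 f:
  H = [[-5, 0], [0, -11]]
Verify stationarity: grad f(x*) = H x* + g = (0, 0).
Eigenvalues of H: -11, -5.
Both eigenvalues < 0, so H is negative definite -> x* is a strict local max.

max


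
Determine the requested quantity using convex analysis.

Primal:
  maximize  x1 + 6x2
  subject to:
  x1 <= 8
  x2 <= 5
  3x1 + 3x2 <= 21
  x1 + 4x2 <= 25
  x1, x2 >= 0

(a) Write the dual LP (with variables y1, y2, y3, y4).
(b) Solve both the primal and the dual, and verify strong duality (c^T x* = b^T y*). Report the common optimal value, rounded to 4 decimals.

The standard primal-dual pair for 'max c^T x s.t. A x <= b, x >= 0' is:
  Dual:  min b^T y  s.t.  A^T y >= c,  y >= 0.

So the dual LP is:
  minimize  8y1 + 5y2 + 21y3 + 25y4
  subject to:
    y1 + 3y3 + y4 >= 1
    y2 + 3y3 + 4y4 >= 6
    y1, y2, y3, y4 >= 0

Solving the primal: x* = (2, 5).
  primal value c^T x* = 32.
Solving the dual: y* = (0, 5, 0.3333, 0).
  dual value b^T y* = 32.
Strong duality: c^T x* = b^T y*. Confirmed.

32


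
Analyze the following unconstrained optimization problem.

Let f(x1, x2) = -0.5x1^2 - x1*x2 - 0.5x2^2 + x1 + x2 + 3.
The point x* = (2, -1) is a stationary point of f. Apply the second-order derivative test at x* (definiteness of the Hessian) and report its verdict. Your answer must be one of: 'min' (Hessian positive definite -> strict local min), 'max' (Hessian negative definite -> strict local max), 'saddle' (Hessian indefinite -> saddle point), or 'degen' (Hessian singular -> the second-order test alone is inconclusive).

Compute the Hessian H = grad^2 f:
  H = [[-1, -1], [-1, -1]]
Verify stationarity: grad f(x*) = H x* + g = (0, 0).
Eigenvalues of H: -2, 0.
H has a zero eigenvalue (singular; negative semidefinite but not definite), so H is neither positive definite, negative definite, nor indefinite. The second-order test alone is inconclusive -> degen.
(Indeed, f is constant along the null direction of H through x*, so x* is not a strict local extremum.)

degen


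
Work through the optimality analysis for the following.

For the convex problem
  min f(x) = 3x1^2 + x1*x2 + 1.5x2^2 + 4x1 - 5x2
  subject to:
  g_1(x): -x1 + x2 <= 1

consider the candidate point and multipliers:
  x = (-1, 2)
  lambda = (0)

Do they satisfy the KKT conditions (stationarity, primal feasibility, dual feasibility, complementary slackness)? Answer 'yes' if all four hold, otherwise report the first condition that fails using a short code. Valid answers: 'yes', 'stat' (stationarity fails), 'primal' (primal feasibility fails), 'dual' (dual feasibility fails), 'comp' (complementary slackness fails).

Gradient of f: grad f(x) = Q x + c = (0, 0)
Constraint values g_i(x) = a_i^T x - b_i:
  g_1((-1, 2)) = 2
Stationarity residual: grad f(x) + sum_i lambda_i a_i = (0, 0)
  -> stationarity OK
Primal feasibility (all g_i <= 0): FAILS
Dual feasibility (all lambda_i >= 0): OK
Complementary slackness (lambda_i * g_i(x) = 0 for all i): OK

Verdict: the first failing condition is primal_feasibility -> primal.

primal


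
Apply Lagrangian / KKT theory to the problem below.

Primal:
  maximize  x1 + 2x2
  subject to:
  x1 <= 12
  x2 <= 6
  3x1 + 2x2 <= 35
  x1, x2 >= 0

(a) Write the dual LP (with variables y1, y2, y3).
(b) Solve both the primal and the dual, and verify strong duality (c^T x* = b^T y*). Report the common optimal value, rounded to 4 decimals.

The standard primal-dual pair for 'max c^T x s.t. A x <= b, x >= 0' is:
  Dual:  min b^T y  s.t.  A^T y >= c,  y >= 0.

So the dual LP is:
  minimize  12y1 + 6y2 + 35y3
  subject to:
    y1 + 3y3 >= 1
    y2 + 2y3 >= 2
    y1, y2, y3 >= 0

Solving the primal: x* = (7.6667, 6).
  primal value c^T x* = 19.6667.
Solving the dual: y* = (0, 1.3333, 0.3333).
  dual value b^T y* = 19.6667.
Strong duality: c^T x* = b^T y*. Confirmed.

19.6667


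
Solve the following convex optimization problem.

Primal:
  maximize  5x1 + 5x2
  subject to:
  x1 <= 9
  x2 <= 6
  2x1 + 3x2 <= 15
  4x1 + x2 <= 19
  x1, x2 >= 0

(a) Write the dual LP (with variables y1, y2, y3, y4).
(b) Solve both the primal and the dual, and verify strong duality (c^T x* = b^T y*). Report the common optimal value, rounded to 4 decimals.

The standard primal-dual pair for 'max c^T x s.t. A x <= b, x >= 0' is:
  Dual:  min b^T y  s.t.  A^T y >= c,  y >= 0.

So the dual LP is:
  minimize  9y1 + 6y2 + 15y3 + 19y4
  subject to:
    y1 + 2y3 + 4y4 >= 5
    y2 + 3y3 + y4 >= 5
    y1, y2, y3, y4 >= 0

Solving the primal: x* = (4.2, 2.2).
  primal value c^T x* = 32.
Solving the dual: y* = (0, 0, 1.5, 0.5).
  dual value b^T y* = 32.
Strong duality: c^T x* = b^T y*. Confirmed.

32


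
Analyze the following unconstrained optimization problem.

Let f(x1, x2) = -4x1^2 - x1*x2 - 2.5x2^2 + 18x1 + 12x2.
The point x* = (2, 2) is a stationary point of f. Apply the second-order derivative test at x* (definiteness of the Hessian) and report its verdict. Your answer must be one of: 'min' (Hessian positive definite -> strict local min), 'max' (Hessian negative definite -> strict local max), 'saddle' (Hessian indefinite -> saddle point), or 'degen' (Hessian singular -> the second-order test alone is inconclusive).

Compute the Hessian H = grad^2 f:
  H = [[-8, -1], [-1, -5]]
Verify stationarity: grad f(x*) = H x* + g = (0, 0).
Eigenvalues of H: -8.3028, -4.6972.
Both eigenvalues < 0, so H is negative definite -> x* is a strict local max.

max


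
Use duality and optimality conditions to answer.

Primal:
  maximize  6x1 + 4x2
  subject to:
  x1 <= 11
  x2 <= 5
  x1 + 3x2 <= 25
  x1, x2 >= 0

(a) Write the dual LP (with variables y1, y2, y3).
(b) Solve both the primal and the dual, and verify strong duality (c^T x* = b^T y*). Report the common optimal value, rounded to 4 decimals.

The standard primal-dual pair for 'max c^T x s.t. A x <= b, x >= 0' is:
  Dual:  min b^T y  s.t.  A^T y >= c,  y >= 0.

So the dual LP is:
  minimize  11y1 + 5y2 + 25y3
  subject to:
    y1 + y3 >= 6
    y2 + 3y3 >= 4
    y1, y2, y3 >= 0

Solving the primal: x* = (11, 4.6667).
  primal value c^T x* = 84.6667.
Solving the dual: y* = (4.6667, 0, 1.3333).
  dual value b^T y* = 84.6667.
Strong duality: c^T x* = b^T y*. Confirmed.

84.6667


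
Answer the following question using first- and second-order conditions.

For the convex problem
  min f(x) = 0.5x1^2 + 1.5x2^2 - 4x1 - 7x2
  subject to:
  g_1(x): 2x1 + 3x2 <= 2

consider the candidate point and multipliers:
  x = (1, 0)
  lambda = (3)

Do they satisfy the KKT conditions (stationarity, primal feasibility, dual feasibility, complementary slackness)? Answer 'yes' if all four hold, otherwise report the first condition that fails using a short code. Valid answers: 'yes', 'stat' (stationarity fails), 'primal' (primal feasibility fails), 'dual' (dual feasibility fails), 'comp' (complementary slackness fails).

Gradient of f: grad f(x) = Q x + c = (-3, -7)
Constraint values g_i(x) = a_i^T x - b_i:
  g_1((1, 0)) = 0
Stationarity residual: grad f(x) + sum_i lambda_i a_i = (3, 2)
  -> stationarity FAILS
Primal feasibility (all g_i <= 0): OK
Dual feasibility (all lambda_i >= 0): OK
Complementary slackness (lambda_i * g_i(x) = 0 for all i): OK

Verdict: the first failing condition is stationarity -> stat.

stat


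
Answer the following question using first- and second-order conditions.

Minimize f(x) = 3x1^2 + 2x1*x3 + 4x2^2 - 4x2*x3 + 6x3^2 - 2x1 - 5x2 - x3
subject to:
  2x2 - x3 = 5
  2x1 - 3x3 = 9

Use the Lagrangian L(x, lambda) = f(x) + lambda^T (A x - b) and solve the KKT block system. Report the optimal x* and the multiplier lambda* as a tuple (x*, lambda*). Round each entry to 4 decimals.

Form the Lagrangian:
  L(x, lambda) = (1/2) x^T Q x + c^T x + lambda^T (A x - b)
Stationarity (grad_x L = 0): Q x + c + A^T lambda = 0.
Primal feasibility: A x = b.

This gives the KKT block system:
  [ Q   A^T ] [ x     ]   [-c ]
  [ A    0  ] [ lambda ] = [ b ]

Solving the linear system:
  x*      = (2.3136, 1.7712, -1.4576)
  lambda* = (-7.5, -4.4831)
  f(x*)   = 32.911

x* = (2.3136, 1.7712, -1.4576), lambda* = (-7.5, -4.4831)


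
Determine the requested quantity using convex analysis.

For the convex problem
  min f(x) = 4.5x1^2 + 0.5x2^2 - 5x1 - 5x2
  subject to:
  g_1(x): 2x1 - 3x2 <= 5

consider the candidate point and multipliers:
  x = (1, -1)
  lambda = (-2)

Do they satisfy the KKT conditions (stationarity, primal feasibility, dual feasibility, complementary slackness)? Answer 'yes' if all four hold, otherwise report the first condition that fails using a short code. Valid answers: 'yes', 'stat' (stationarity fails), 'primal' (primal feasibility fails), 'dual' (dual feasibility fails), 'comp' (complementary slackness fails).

Gradient of f: grad f(x) = Q x + c = (4, -6)
Constraint values g_i(x) = a_i^T x - b_i:
  g_1((1, -1)) = 0
Stationarity residual: grad f(x) + sum_i lambda_i a_i = (0, 0)
  -> stationarity OK
Primal feasibility (all g_i <= 0): OK
Dual feasibility (all lambda_i >= 0): FAILS
Complementary slackness (lambda_i * g_i(x) = 0 for all i): OK

Verdict: the first failing condition is dual_feasibility -> dual.

dual


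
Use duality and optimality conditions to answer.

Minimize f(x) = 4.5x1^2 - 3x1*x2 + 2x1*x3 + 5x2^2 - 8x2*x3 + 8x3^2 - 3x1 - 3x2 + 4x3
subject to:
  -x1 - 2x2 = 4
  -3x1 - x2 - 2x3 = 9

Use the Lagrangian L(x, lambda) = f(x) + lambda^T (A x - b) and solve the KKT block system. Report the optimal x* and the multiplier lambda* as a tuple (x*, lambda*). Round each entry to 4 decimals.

Form the Lagrangian:
  L(x, lambda) = (1/2) x^T Q x + c^T x + lambda^T (A x - b)
Stationarity (grad_x L = 0): Q x + c + A^T lambda = 0.
Primal feasibility: A x = b.

This gives the KKT block system:
  [ Q   A^T ] [ x     ]   [-c ]
  [ A    0  ] [ lambda ] = [ b ]

Solving the linear system:
  x*      = (-1.5714, -1.2143, -1.5357)
  lambda* = (4.4286, -7)
  f(x*)   = 23.75

x* = (-1.5714, -1.2143, -1.5357), lambda* = (4.4286, -7)


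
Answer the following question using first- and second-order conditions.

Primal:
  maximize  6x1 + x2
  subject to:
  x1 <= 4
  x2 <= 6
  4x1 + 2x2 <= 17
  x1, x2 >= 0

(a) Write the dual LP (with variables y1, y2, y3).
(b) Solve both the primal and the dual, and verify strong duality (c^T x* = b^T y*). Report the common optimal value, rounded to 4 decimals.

The standard primal-dual pair for 'max c^T x s.t. A x <= b, x >= 0' is:
  Dual:  min b^T y  s.t.  A^T y >= c,  y >= 0.

So the dual LP is:
  minimize  4y1 + 6y2 + 17y3
  subject to:
    y1 + 4y3 >= 6
    y2 + 2y3 >= 1
    y1, y2, y3 >= 0

Solving the primal: x* = (4, 0.5).
  primal value c^T x* = 24.5.
Solving the dual: y* = (4, 0, 0.5).
  dual value b^T y* = 24.5.
Strong duality: c^T x* = b^T y*. Confirmed.

24.5


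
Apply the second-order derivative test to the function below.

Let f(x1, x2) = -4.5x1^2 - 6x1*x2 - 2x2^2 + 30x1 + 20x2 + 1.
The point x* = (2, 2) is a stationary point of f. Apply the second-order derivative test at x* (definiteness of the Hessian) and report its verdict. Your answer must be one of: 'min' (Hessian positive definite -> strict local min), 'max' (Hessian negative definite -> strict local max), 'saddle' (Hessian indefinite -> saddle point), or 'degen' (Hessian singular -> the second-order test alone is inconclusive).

Compute the Hessian H = grad^2 f:
  H = [[-9, -6], [-6, -4]]
Verify stationarity: grad f(x*) = H x* + g = (0, 0).
Eigenvalues of H: -13, 0.
H has a zero eigenvalue (singular; negative semidefinite but not definite), so H is neither positive definite, negative definite, nor indefinite. The second-order test alone is inconclusive -> degen.
(Indeed, f is constant along the null direction of H through x*, so x* is not a strict local extremum.)

degen


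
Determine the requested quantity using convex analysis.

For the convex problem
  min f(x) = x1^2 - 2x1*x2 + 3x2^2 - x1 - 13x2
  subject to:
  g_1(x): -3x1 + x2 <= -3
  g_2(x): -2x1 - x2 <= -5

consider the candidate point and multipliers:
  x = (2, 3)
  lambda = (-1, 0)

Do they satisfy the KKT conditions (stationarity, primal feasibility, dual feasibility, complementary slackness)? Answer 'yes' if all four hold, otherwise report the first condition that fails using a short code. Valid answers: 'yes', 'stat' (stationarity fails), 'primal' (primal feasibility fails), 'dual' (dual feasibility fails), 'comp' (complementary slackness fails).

Gradient of f: grad f(x) = Q x + c = (-3, 1)
Constraint values g_i(x) = a_i^T x - b_i:
  g_1((2, 3)) = 0
  g_2((2, 3)) = -2
Stationarity residual: grad f(x) + sum_i lambda_i a_i = (0, 0)
  -> stationarity OK
Primal feasibility (all g_i <= 0): OK
Dual feasibility (all lambda_i >= 0): FAILS
Complementary slackness (lambda_i * g_i(x) = 0 for all i): OK

Verdict: the first failing condition is dual_feasibility -> dual.

dual


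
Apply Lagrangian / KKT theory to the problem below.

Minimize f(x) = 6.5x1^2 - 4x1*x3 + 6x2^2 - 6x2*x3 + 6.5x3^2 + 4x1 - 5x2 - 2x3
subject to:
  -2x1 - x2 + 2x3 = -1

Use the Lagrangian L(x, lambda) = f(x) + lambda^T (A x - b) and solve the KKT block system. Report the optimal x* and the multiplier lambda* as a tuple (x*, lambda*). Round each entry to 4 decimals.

Form the Lagrangian:
  L(x, lambda) = (1/2) x^T Q x + c^T x + lambda^T (A x - b)
Stationarity (grad_x L = 0): Q x + c + A^T lambda = 0.
Primal feasibility: A x = b.

This gives the KKT block system:
  [ Q   A^T ] [ x     ]   [-c ]
  [ A    0  ] [ lambda ] = [ b ]

Solving the linear system:
  x*      = (0.1979, 0.7078, 0.0518)
  lambda* = (3.1826)
  f(x*)   = 0.1659

x* = (0.1979, 0.7078, 0.0518), lambda* = (3.1826)


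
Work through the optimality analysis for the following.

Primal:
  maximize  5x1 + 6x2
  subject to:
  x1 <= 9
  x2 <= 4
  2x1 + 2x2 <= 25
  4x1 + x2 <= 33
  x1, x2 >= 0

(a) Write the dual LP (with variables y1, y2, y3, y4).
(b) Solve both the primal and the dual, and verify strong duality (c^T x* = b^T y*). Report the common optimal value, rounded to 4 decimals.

The standard primal-dual pair for 'max c^T x s.t. A x <= b, x >= 0' is:
  Dual:  min b^T y  s.t.  A^T y >= c,  y >= 0.

So the dual LP is:
  minimize  9y1 + 4y2 + 25y3 + 33y4
  subject to:
    y1 + 2y3 + 4y4 >= 5
    y2 + 2y3 + y4 >= 6
    y1, y2, y3, y4 >= 0

Solving the primal: x* = (7.25, 4).
  primal value c^T x* = 60.25.
Solving the dual: y* = (0, 4.75, 0, 1.25).
  dual value b^T y* = 60.25.
Strong duality: c^T x* = b^T y*. Confirmed.

60.25


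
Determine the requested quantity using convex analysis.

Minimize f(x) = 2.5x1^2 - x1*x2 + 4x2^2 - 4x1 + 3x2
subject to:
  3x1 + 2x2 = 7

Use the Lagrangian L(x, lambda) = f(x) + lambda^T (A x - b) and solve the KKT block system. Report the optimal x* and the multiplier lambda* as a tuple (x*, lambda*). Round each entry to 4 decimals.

Form the Lagrangian:
  L(x, lambda) = (1/2) x^T Q x + c^T x + lambda^T (A x - b)
Stationarity (grad_x L = 0): Q x + c + A^T lambda = 0.
Primal feasibility: A x = b.

This gives the KKT block system:
  [ Q   A^T ] [ x     ]   [-c ]
  [ A    0  ] [ lambda ] = [ b ]

Solving the linear system:
  x*      = (2.0769, 0.3846)
  lambda* = (-2)
  f(x*)   = 3.4231

x* = (2.0769, 0.3846), lambda* = (-2)


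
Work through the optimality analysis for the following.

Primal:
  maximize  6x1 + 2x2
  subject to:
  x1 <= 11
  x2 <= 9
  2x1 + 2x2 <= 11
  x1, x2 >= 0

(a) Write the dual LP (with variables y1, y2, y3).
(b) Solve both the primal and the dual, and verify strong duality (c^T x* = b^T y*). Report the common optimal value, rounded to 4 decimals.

The standard primal-dual pair for 'max c^T x s.t. A x <= b, x >= 0' is:
  Dual:  min b^T y  s.t.  A^T y >= c,  y >= 0.

So the dual LP is:
  minimize  11y1 + 9y2 + 11y3
  subject to:
    y1 + 2y3 >= 6
    y2 + 2y3 >= 2
    y1, y2, y3 >= 0

Solving the primal: x* = (5.5, 0).
  primal value c^T x* = 33.
Solving the dual: y* = (0, 0, 3).
  dual value b^T y* = 33.
Strong duality: c^T x* = b^T y*. Confirmed.

33


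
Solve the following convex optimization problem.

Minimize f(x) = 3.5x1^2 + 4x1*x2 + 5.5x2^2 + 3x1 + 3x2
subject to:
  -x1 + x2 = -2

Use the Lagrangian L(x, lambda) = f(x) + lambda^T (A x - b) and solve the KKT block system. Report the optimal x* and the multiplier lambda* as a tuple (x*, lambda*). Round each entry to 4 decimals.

Form the Lagrangian:
  L(x, lambda) = (1/2) x^T Q x + c^T x + lambda^T (A x - b)
Stationarity (grad_x L = 0): Q x + c + A^T lambda = 0.
Primal feasibility: A x = b.

This gives the KKT block system:
  [ Q   A^T ] [ x     ]   [-c ]
  [ A    0  ] [ lambda ] = [ b ]

Solving the linear system:
  x*      = (0.9231, -1.0769)
  lambda* = (5.1538)
  f(x*)   = 4.9231

x* = (0.9231, -1.0769), lambda* = (5.1538)


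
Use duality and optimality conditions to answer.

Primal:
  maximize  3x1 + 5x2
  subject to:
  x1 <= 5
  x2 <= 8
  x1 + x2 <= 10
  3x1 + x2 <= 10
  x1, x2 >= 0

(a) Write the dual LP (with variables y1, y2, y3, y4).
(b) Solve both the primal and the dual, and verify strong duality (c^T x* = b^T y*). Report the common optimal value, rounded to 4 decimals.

The standard primal-dual pair for 'max c^T x s.t. A x <= b, x >= 0' is:
  Dual:  min b^T y  s.t.  A^T y >= c,  y >= 0.

So the dual LP is:
  minimize  5y1 + 8y2 + 10y3 + 10y4
  subject to:
    y1 + y3 + 3y4 >= 3
    y2 + y3 + y4 >= 5
    y1, y2, y3, y4 >= 0

Solving the primal: x* = (0.6667, 8).
  primal value c^T x* = 42.
Solving the dual: y* = (0, 4, 0, 1).
  dual value b^T y* = 42.
Strong duality: c^T x* = b^T y*. Confirmed.

42


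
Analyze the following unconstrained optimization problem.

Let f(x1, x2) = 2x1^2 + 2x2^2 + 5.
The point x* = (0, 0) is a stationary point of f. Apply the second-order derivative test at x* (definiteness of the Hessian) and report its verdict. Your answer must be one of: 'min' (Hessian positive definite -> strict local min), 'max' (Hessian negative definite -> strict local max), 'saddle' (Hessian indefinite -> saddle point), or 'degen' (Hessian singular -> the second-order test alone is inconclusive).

Compute the Hessian H = grad^2 f:
  H = [[4, 0], [0, 4]]
Verify stationarity: grad f(x*) = H x* + g = (0, 0).
Eigenvalues of H: 4, 4.
Both eigenvalues > 0, so H is positive definite -> x* is a strict local min.

min


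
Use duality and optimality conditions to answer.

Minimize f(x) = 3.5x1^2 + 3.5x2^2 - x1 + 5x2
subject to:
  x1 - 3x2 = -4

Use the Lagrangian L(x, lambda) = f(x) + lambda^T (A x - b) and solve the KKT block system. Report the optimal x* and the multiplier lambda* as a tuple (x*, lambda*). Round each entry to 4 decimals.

Form the Lagrangian:
  L(x, lambda) = (1/2) x^T Q x + c^T x + lambda^T (A x - b)
Stationarity (grad_x L = 0): Q x + c + A^T lambda = 0.
Primal feasibility: A x = b.

This gives the KKT block system:
  [ Q   A^T ] [ x     ]   [-c ]
  [ A    0  ] [ lambda ] = [ b ]

Solving the linear system:
  x*      = (-0.4857, 1.1714)
  lambda* = (4.4)
  f(x*)   = 11.9714

x* = (-0.4857, 1.1714), lambda* = (4.4)


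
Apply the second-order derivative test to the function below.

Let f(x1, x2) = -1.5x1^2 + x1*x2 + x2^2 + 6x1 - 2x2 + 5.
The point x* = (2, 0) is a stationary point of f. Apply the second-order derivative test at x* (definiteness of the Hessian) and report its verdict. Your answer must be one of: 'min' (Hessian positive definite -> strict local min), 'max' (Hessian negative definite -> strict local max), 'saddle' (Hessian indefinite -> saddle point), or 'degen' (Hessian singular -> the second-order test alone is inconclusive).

Compute the Hessian H = grad^2 f:
  H = [[-3, 1], [1, 2]]
Verify stationarity: grad f(x*) = H x* + g = (0, 0).
Eigenvalues of H: -3.1926, 2.1926.
Eigenvalues have mixed signs, so H is indefinite -> x* is a saddle point.

saddle


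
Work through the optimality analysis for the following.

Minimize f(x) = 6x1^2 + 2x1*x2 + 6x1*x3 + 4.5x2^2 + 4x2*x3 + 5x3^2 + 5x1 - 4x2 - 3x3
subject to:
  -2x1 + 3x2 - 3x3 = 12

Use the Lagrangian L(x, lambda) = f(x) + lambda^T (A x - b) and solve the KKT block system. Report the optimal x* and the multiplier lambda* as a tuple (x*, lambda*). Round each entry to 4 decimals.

Form the Lagrangian:
  L(x, lambda) = (1/2) x^T Q x + c^T x + lambda^T (A x - b)
Stationarity (grad_x L = 0): Q x + c + A^T lambda = 0.
Primal feasibility: A x = b.

This gives the KKT block system:
  [ Q   A^T ] [ x     ]   [-c ]
  [ A    0  ] [ lambda ] = [ b ]

Solving the linear system:
  x*      = (-0.7824, 2.2947, -1.1837)
  lambda* = (-3.4509)
  f(x*)   = 15.9354

x* = (-0.7824, 2.2947, -1.1837), lambda* = (-3.4509)


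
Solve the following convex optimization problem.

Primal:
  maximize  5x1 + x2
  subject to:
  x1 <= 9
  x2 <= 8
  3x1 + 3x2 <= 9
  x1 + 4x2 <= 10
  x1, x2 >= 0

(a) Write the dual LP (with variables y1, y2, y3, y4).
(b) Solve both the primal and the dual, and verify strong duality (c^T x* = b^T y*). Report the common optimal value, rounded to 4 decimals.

The standard primal-dual pair for 'max c^T x s.t. A x <= b, x >= 0' is:
  Dual:  min b^T y  s.t.  A^T y >= c,  y >= 0.

So the dual LP is:
  minimize  9y1 + 8y2 + 9y3 + 10y4
  subject to:
    y1 + 3y3 + y4 >= 5
    y2 + 3y3 + 4y4 >= 1
    y1, y2, y3, y4 >= 0

Solving the primal: x* = (3, 0).
  primal value c^T x* = 15.
Solving the dual: y* = (0, 0, 1.6667, 0).
  dual value b^T y* = 15.
Strong duality: c^T x* = b^T y*. Confirmed.

15


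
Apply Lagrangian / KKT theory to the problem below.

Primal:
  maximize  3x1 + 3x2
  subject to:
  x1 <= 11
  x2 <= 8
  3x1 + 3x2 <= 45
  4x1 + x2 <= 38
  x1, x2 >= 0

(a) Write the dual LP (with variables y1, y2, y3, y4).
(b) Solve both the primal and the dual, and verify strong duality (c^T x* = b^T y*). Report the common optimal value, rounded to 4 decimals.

The standard primal-dual pair for 'max c^T x s.t. A x <= b, x >= 0' is:
  Dual:  min b^T y  s.t.  A^T y >= c,  y >= 0.

So the dual LP is:
  minimize  11y1 + 8y2 + 45y3 + 38y4
  subject to:
    y1 + 3y3 + 4y4 >= 3
    y2 + 3y3 + y4 >= 3
    y1, y2, y3, y4 >= 0

Solving the primal: x* = (7.6667, 7.3333).
  primal value c^T x* = 45.
Solving the dual: y* = (0, 0, 1, 0).
  dual value b^T y* = 45.
Strong duality: c^T x* = b^T y*. Confirmed.

45


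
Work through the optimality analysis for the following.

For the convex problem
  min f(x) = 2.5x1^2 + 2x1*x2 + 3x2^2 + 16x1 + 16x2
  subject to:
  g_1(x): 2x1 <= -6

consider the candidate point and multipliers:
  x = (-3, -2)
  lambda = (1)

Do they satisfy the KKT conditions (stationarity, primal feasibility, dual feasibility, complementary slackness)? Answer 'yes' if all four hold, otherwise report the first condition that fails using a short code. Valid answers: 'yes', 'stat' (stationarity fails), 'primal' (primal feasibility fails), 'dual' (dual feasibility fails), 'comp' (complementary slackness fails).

Gradient of f: grad f(x) = Q x + c = (-3, -2)
Constraint values g_i(x) = a_i^T x - b_i:
  g_1((-3, -2)) = 0
Stationarity residual: grad f(x) + sum_i lambda_i a_i = (-1, -2)
  -> stationarity FAILS
Primal feasibility (all g_i <= 0): OK
Dual feasibility (all lambda_i >= 0): OK
Complementary slackness (lambda_i * g_i(x) = 0 for all i): OK

Verdict: the first failing condition is stationarity -> stat.

stat


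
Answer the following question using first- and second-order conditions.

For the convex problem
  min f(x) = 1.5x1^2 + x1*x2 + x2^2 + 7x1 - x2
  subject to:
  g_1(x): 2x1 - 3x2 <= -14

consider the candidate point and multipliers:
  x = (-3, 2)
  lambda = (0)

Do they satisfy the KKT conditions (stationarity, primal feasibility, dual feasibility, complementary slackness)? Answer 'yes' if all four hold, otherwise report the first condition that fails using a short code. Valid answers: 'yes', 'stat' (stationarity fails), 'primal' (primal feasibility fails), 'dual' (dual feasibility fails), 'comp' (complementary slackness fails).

Gradient of f: grad f(x) = Q x + c = (0, 0)
Constraint values g_i(x) = a_i^T x - b_i:
  g_1((-3, 2)) = 2
Stationarity residual: grad f(x) + sum_i lambda_i a_i = (0, 0)
  -> stationarity OK
Primal feasibility (all g_i <= 0): FAILS
Dual feasibility (all lambda_i >= 0): OK
Complementary slackness (lambda_i * g_i(x) = 0 for all i): OK

Verdict: the first failing condition is primal_feasibility -> primal.

primal


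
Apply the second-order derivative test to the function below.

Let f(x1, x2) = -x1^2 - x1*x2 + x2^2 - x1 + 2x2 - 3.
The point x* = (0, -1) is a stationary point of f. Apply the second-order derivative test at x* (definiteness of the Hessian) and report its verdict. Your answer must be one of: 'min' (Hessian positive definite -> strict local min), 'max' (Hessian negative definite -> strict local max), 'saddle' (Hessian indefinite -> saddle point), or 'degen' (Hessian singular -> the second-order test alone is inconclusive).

Compute the Hessian H = grad^2 f:
  H = [[-2, -1], [-1, 2]]
Verify stationarity: grad f(x*) = H x* + g = (0, 0).
Eigenvalues of H: -2.2361, 2.2361.
Eigenvalues have mixed signs, so H is indefinite -> x* is a saddle point.

saddle


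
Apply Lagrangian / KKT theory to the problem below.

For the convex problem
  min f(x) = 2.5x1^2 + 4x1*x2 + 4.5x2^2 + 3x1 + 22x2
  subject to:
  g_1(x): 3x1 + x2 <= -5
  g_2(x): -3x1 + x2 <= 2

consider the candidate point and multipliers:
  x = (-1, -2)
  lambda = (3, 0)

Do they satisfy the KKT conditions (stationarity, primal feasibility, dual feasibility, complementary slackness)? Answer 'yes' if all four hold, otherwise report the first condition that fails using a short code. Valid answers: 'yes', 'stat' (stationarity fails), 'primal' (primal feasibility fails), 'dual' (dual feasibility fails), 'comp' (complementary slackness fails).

Gradient of f: grad f(x) = Q x + c = (-10, 0)
Constraint values g_i(x) = a_i^T x - b_i:
  g_1((-1, -2)) = 0
  g_2((-1, -2)) = -1
Stationarity residual: grad f(x) + sum_i lambda_i a_i = (-1, 3)
  -> stationarity FAILS
Primal feasibility (all g_i <= 0): OK
Dual feasibility (all lambda_i >= 0): OK
Complementary slackness (lambda_i * g_i(x) = 0 for all i): OK

Verdict: the first failing condition is stationarity -> stat.

stat


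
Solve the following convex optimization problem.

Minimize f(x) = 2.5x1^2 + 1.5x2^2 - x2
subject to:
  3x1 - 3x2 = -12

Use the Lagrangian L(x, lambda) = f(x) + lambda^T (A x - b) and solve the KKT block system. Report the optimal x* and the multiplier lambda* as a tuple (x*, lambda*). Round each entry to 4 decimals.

Form the Lagrangian:
  L(x, lambda) = (1/2) x^T Q x + c^T x + lambda^T (A x - b)
Stationarity (grad_x L = 0): Q x + c + A^T lambda = 0.
Primal feasibility: A x = b.

This gives the KKT block system:
  [ Q   A^T ] [ x     ]   [-c ]
  [ A    0  ] [ lambda ] = [ b ]

Solving the linear system:
  x*      = (-1.375, 2.625)
  lambda* = (2.2917)
  f(x*)   = 12.4375

x* = (-1.375, 2.625), lambda* = (2.2917)


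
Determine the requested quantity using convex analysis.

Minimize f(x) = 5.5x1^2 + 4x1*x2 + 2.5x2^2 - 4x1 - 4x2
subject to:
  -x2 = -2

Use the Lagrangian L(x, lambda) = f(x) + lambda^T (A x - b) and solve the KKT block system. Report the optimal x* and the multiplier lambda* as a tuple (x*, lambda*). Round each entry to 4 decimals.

Form the Lagrangian:
  L(x, lambda) = (1/2) x^T Q x + c^T x + lambda^T (A x - b)
Stationarity (grad_x L = 0): Q x + c + A^T lambda = 0.
Primal feasibility: A x = b.

This gives the KKT block system:
  [ Q   A^T ] [ x     ]   [-c ]
  [ A    0  ] [ lambda ] = [ b ]

Solving the linear system:
  x*      = (-0.3636, 2)
  lambda* = (4.5455)
  f(x*)   = 1.2727

x* = (-0.3636, 2), lambda* = (4.5455)


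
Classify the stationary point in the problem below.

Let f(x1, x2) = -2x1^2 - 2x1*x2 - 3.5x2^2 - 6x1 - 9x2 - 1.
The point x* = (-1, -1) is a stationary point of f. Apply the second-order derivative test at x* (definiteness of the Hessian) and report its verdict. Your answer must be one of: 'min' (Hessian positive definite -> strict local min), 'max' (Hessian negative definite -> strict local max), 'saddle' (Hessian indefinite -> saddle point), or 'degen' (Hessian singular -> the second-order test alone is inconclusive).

Compute the Hessian H = grad^2 f:
  H = [[-4, -2], [-2, -7]]
Verify stationarity: grad f(x*) = H x* + g = (0, 0).
Eigenvalues of H: -8, -3.
Both eigenvalues < 0, so H is negative definite -> x* is a strict local max.

max


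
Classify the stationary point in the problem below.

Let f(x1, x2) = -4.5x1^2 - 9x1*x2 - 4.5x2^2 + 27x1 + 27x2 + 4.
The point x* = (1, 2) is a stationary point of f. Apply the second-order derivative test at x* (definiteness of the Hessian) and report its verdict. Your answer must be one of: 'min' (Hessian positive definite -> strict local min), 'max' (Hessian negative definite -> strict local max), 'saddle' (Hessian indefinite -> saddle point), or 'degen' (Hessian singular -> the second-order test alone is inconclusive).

Compute the Hessian H = grad^2 f:
  H = [[-9, -9], [-9, -9]]
Verify stationarity: grad f(x*) = H x* + g = (0, 0).
Eigenvalues of H: -18, 0.
H has a zero eigenvalue (singular; negative semidefinite but not definite), so H is neither positive definite, negative definite, nor indefinite. The second-order test alone is inconclusive -> degen.
(Indeed, f is constant along the null direction of H through x*, so x* is not a strict local extremum.)

degen


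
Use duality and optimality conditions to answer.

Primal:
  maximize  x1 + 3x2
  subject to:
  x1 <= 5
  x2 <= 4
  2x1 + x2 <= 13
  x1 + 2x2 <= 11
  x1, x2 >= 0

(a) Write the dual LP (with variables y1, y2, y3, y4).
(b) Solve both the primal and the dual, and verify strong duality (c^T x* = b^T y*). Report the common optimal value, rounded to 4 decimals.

The standard primal-dual pair for 'max c^T x s.t. A x <= b, x >= 0' is:
  Dual:  min b^T y  s.t.  A^T y >= c,  y >= 0.

So the dual LP is:
  minimize  5y1 + 4y2 + 13y3 + 11y4
  subject to:
    y1 + 2y3 + y4 >= 1
    y2 + y3 + 2y4 >= 3
    y1, y2, y3, y4 >= 0

Solving the primal: x* = (3, 4).
  primal value c^T x* = 15.
Solving the dual: y* = (0, 1, 0, 1).
  dual value b^T y* = 15.
Strong duality: c^T x* = b^T y*. Confirmed.

15


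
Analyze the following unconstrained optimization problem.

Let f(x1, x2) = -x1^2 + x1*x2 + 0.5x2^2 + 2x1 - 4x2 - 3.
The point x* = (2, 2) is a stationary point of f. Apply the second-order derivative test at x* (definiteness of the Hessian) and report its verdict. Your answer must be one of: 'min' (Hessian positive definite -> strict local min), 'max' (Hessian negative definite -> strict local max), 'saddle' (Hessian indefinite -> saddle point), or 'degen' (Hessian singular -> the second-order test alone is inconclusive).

Compute the Hessian H = grad^2 f:
  H = [[-2, 1], [1, 1]]
Verify stationarity: grad f(x*) = H x* + g = (0, 0).
Eigenvalues of H: -2.3028, 1.3028.
Eigenvalues have mixed signs, so H is indefinite -> x* is a saddle point.

saddle


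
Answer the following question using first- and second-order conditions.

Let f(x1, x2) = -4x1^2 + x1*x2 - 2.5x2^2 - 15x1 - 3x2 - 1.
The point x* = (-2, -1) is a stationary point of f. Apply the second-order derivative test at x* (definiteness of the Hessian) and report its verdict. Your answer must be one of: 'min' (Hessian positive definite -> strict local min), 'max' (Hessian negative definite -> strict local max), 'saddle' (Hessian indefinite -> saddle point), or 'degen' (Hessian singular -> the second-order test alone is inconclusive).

Compute the Hessian H = grad^2 f:
  H = [[-8, 1], [1, -5]]
Verify stationarity: grad f(x*) = H x* + g = (0, 0).
Eigenvalues of H: -8.3028, -4.6972.
Both eigenvalues < 0, so H is negative definite -> x* is a strict local max.

max


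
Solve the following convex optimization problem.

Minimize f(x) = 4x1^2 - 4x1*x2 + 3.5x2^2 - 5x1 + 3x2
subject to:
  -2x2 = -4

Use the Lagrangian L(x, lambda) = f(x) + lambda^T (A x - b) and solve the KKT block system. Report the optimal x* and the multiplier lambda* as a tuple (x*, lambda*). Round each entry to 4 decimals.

Form the Lagrangian:
  L(x, lambda) = (1/2) x^T Q x + c^T x + lambda^T (A x - b)
Stationarity (grad_x L = 0): Q x + c + A^T lambda = 0.
Primal feasibility: A x = b.

This gives the KKT block system:
  [ Q   A^T ] [ x     ]   [-c ]
  [ A    0  ] [ lambda ] = [ b ]

Solving the linear system:
  x*      = (1.625, 2)
  lambda* = (5.25)
  f(x*)   = 9.4375

x* = (1.625, 2), lambda* = (5.25)
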